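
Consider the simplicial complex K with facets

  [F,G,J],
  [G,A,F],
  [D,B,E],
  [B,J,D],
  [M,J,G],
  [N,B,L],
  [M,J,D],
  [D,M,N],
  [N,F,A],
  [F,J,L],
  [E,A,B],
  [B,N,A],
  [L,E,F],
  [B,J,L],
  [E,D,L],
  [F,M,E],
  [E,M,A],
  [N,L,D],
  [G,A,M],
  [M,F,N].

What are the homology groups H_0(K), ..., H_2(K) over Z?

H_0 = Z,  H_1 = Z ⊕ Z/2,  H_2 = 0.

Take the total order A < B < D < E < F < G < J < L < M < N on the vertex set. Then K (dimension 2) consists of the simplices:

  0-simplices (10): A, B, D, E, F, G, J, L, M, N
  1-simplices (30): AB, AE, AF, AG, AM, AN, BD, BE, BJ, BL, BN, DE, DJ, DL, DM, DN, EF, EL, EM, FG, FJ, FL, FM, FN, GJ, GM, JL, JM, LN, MN
  2-simplices (20): ABE, ABN, AEM, AFG, AFN, AGM, BDE, BDJ, BJL, BLN, DEL, DJM, DLN, DMN, EFL, EFM, FGJ, FJL, FMN, GJM

so the chain groups are C_0 ≅ Z^10, C_1 ≅ Z^30, C_2 ≅ Z^20.

The boundary map ∂_1: C_1 → C_0 is given by ∂[p,q] = [q] − [p].
The 10×30 boundary matrix has rank 9 and Smith normal form diag(1,1,1,1,1,1,1,1,1).

Boundary ∂_2: C_2 → C_1 maps a triangle to the signed sum of its edges. For instance
  ∂EFM = FM − EM + EF,
  ∂GJM = JM − GM + GJ.
The 30×20 boundary matrix has rank 20 and Smith normal form diag(1,1,1,1,1,1,1,1,1,1,1,1,1,1,1,1,1,1,1,2).

Computing H_k = (kernel of ∂_k) / (image of ∂_{k+1}):

  H_0: rank C_0 − rank ∂_1 = 10 − 9 = 1, and the invariant factors of ∂_1 are all 1, so H_0 ≅ Z.
  H_1: rank ker ∂_1 − rank ∂_2 = (30 − 9) − 20 = 1, and ∂_2 has invariant factor 2 > 1, so H_1 ≅ Z ⊕ Z/2.
  H_2: rank ker ∂_2 − rank ∂_3 = (20 − 20) − 0 = 0, and there is no ∂_3, so H_2 ≅ 0.

(K is a triangulation of the Klein bottle.)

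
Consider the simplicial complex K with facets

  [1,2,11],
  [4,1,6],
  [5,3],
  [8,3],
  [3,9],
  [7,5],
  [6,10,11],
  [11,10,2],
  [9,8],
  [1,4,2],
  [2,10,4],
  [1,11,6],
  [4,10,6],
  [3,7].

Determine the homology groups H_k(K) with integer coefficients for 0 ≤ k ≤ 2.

H_0 = Z^2,  H_1 = Z^2,  H_2 = Z.

Fix the vertex order 1 < 2 < 3 < 4 < 5 < 6 < 7 < 8 < 9 < 10 < 11 and write every simplex with vertices in increasing order. Then dim K = 2 and the simplices of K are:

  0-simplices (11): [1], [2], [3], [4], [5], [6], [7], [8], [9], [10], [11]
  1-simplices (18): [1,2], [1,4], [1,6], [1,11], [2,4], [2,10], [2,11], [3,5], [3,7], [3,8], [3,9], [4,6], [4,10], [5,7], [6,10], [6,11], [8,9], [10,11]
  2-simplices (8): [1,2,4], [1,2,11], [1,4,6], [1,6,11], [2,4,10], [2,10,11], [4,6,10], [6,10,11]

so the chain groups are C_0 ≅ Z^11, C_1 ≅ Z^18, C_2 ≅ Z^8.

The boundary map ∂_1: C_1 → C_0 maps an edge to its endpoints' difference, ∂[p,q] = q − p. For instance
  ∂[2,4] = [4] − [2].
This gives a 11×18 integer matrix of rank 9; reducing to Smith normal form yields diagonal entries (1,1,1,1,1,1,1,1,1).

Boundary ∂_2: C_2 → C_1 sends each 2-simplex [p,q,r] to [q,r] − [p,r] + [p,q]. For instance
  ∂[1,2,11] = [2,11] − [1,11] + [1,2],
  ∂[1,4,6] = [4,6] − [1,6] + [1,4].
The resulting 18×8 matrix has rank 7, and its Smith normal form has invariant factors (1,1,1,1,1,1,1).

Now H_k = ker ∂_k / im ∂_{k+1}, so:

  H_0: rank C_0 − rank ∂_1 = 11 − 9 = 2, and the invariant factors of ∂_1 are all 1, so H_0 ≅ Z^2.
  H_1: rank ker ∂_1 − rank ∂_2 = (18 − 9) − 7 = 2, and the invariant factors of ∂_2 are all 1, so H_1 ≅ Z^2.
  H_2: rank ker ∂_2 − rank ∂_3 = (8 − 7) − 0 = 1, and there is no ∂_3, so H_2 ≅ Z.

As a check, the Euler characteristic is 11 − 18 + 8 = 1, which agrees with 2 − 2 + 1 = 1.
(K is a triangulation of the disjoint union of a wedge of 2 circles and the 2-sphere S^2.)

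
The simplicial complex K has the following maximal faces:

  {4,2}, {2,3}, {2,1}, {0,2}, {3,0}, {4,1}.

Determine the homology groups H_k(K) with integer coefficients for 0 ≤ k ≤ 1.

H_0 ≅ Z,  H_1 ≅ Z^2.

We work with the vertex ordering 0 < 1 < 2 < 3 < 4. The simplices of K, each written with vertices in increasing order, are:

  0-simplices (5): [0], [1], [2], [3], [4]
  1-simplices (6): [0,2], [0,3], [1,2], [1,4], [2,3], [2,4]

so the chain groups are C_0 ≅ Z^5, C_1 ≅ Z^6.

The boundary map ∂_1: C_1 → C_0 sends each edge [p,q] (with p < q) to q − p.
This gives a 5×6 integer matrix of rank 4; reducing to Smith normal form yields diagonal entries (1,1,1,1).

From H_k ≅ ker(∂_k) / im(∂_{k+1}) we obtain:

  H_0: rank C_0 − rank ∂_1 = 5 − 4 = 1, and the invariant factors of ∂_1 are all 1, so H_0 = Z.
  H_1: rank ker ∂_1 − rank ∂_2 = (6 − 4) − 0 = 2, and there is no ∂_2, so H_1 = Z^2.

As a check, the Euler characteristic is 5 − 6 = -1, which agrees with 1 − 2 = -1.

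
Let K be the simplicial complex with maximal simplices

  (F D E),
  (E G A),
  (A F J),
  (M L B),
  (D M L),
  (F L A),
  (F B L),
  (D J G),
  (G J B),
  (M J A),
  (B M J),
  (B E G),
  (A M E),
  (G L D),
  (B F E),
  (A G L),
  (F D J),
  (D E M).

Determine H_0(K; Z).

Take the total order A < B < D < E < F < G < J < L < M on the vertex set. Then K (dimension 2) consists of the simplices:

  0-simplices (9): A, B, D, E, F, G, J, L, M
  1-simplices (27): AE, AF, AG, AJ, AL, AM, BE, BF, BG, BJ, BL, BM, DE, DF, DG, DJ, DL, DM, EF, EG, EM, FJ, FL, GJ, GL, JM, LM
  2-simplices (18): AEG, AEM, AFJ, AFL, AGL, AJM, BEF, BEG, BFL, BGJ, BJM, BLM, DEF, DEM, DFJ, DGJ, DGL, DLM

giving chain groups C_0 ≅ Z^9, C_1 ≅ Z^27, C_2 ≅ Z^18.

∂_1: C_1 → C_0 sends each edge [p,q] (with p < q) to q − p. For instance
  ∂FJ = J − F.
The 9×27 boundary matrix has rank 8 and Smith normal form diag(1,1,1,1,1,1,1,1).

The boundary map ∂_2: C_2 → C_1 maps a triangle to the signed sum of its edges. For instance
  ∂AGL = GL − AL + AG,
  ∂BEG = EG − BG + BE.
This gives a 27×18 integer matrix of rank 17; reducing to Smith normal form yields diagonal entries (1,1,1,1,1,1,1,1,1,1,1,1,1,1,1,1,1).

Computing H_k = (kernel of ∂_k) / (image of ∂_{k+1}):

  H_0: rank C_0 − rank ∂_1 = 9 − 8 = 1, and the invariant factors of ∂_1 are all 1, so H_0 ≅ Z.

H_0 ≅ Z.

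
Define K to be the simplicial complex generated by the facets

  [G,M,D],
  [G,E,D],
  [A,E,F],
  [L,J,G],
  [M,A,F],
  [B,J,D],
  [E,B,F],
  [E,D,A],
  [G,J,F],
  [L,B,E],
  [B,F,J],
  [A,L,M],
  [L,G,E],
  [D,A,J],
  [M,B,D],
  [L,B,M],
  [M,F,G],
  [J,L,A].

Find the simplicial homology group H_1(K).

Take the total order A < B < D < E < F < G < J < L < M on the vertex set. Then K (dimension 2) consists of the simplices:

  0-simplices (9): A, B, D, E, F, G, J, L, M
  1-simplices (27): AD, AE, AF, AJ, AL, AM, BD, BE, BF, BJ, BL, BM, DE, DG, DJ, DM, EF, EG, EL, FG, FJ, FM, GJ, GL, GM, JL, LM
  2-simplices (18): ADE, ADJ, AEF, AFM, AJL, ALM, BDJ, BDM, BEF, BEL, BFJ, BLM, DEG, DGM, EGL, FGJ, FGM, GJL

so the chain groups are C_0 ≅ Z^9, C_1 ≅ Z^27, C_2 ≅ Z^18.

∂_1: C_1 → C_0 maps an edge to its endpoints' difference, ∂[p,q] = q − p.
This gives a 9×27 integer matrix of rank 8; reducing to Smith normal form yields diagonal entries (1,1,1,1,1,1,1,1).

The boundary map ∂_2: C_2 → C_1 maps a triangle to the signed sum of its edges. For instance
  ∂AEF = EF − AF + AE,
  ∂BLM = LM − BM + BL.
This gives a 27×18 integer matrix of rank 17; reducing to Smith normal form yields diagonal entries (1,1,1,1,1,1,1,1,1,1,1,1,1,1,1,1,1).

Now H_k = ker ∂_k / im ∂_{k+1}, so:

  H_1: rank ker ∂_1 − rank ∂_2 = (27 − 8) − 17 = 2, and the invariant factors of ∂_2 are all 1, so H_1 = Z^2.

(K is a triangulation of the torus T^2.)

H_1 = Z^2.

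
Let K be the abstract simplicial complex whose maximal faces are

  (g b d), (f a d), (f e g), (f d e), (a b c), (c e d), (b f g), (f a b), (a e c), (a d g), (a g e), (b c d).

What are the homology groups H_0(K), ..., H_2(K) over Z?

H_0 ≅ Z,  H_1 ≅ Z/2Z,  H_2 = 0.

Order the vertices as a < b < c < d < e < f < g. Listing each simplex with vertices in this order, K has dimension 2 with simplices:

  0-simplices (7): a, b, c, d, e, f, g
  1-simplices (18): ab, ac, ad, ae, af, ag, bc, bd, bf, bg, cd, ce, de, df, dg, ef, eg, fg
  2-simplices (12): abc, abf, ace, adf, adg, aeg, bcd, bdg, bfg, cde, def, efg

Hence C_0 ≅ Z^7, C_1 ≅ Z^18, C_2 ≅ Z^12.

∂_1: C_1 → C_0 maps an edge to its endpoints' difference, ∂[p,q] = q − p.
This gives a 7×18 integer matrix of rank 6; reducing to Smith normal form yields diagonal entries (1,1,1,1,1,1).

Boundary ∂_2: C_2 → C_1 acts by ∂[p,q,r] = [q,r] − [p,r] + [p,q]. For instance
  ∂adg = dg − ag + ad,
  ∂bcd = cd − bd + bc.
The resulting 18×12 matrix has rank 12, and its Smith normal form has invariant factors (1,1,1,1,1,1,1,1,1,1,1,2).

From H_k ≅ ker(∂_k) / im(∂_{k+1}) we obtain:

  H_0: rank C_0 − rank ∂_1 = 7 − 6 = 1, and the invariant factors of ∂_1 are all 1, so H_0 ≅ Z.
  H_1: rank ker ∂_1 − rank ∂_2 = (18 − 6) − 12 = 0, and ∂_2 has invariant factor 2 > 1, so H_1 ≅ Z/2Z.
  H_2: rank ker ∂_2 − rank ∂_3 = (12 − 12) − 0 = 0, and there is no ∂_3, so H_2 ≅ 0.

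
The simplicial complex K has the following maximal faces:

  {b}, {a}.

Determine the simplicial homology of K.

H_0 ≅ Z^2.

We work with the vertex ordering a < b. The simplices of K, each written with vertices in increasing order, are:

  0-simplices (2): a, b

Hence C_0 ≅ Z^2.

Computing H_k = (kernel of ∂_k) / (image of ∂_{k+1}):

  H_0: rank C_0 − rank ∂_1 = 2 − 0 = 2, and there is no ∂_1, so H_0 ≅ Z^2.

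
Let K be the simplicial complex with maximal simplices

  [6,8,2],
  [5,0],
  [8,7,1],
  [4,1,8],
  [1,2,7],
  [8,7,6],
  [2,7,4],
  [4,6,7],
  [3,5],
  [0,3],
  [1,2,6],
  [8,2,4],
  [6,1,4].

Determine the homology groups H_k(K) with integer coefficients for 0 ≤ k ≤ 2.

H_0 ≅ Z^2,  H_1 ≅ Z × Z/2,  H_2 = 0.

Take the total order 0 < 1 < 2 < 3 < 4 < 5 < 6 < 7 < 8 on the vertex set. Then K (dimension 2) consists of the simplices:

  0-simplices (9): [0], [1], [2], [3], [4], [5], [6], [7], [8]
  1-simplices (18): [0,3], [0,5], [1,2], [1,4], [1,6], [1,7], [1,8], [2,4], [2,6], [2,7], [2,8], [3,5], [4,6], [4,7], [4,8], [6,7], [6,8], [7,8]
  2-simplices (10): [1,2,6], [1,2,7], [1,4,6], [1,4,8], [1,7,8], [2,4,7], [2,4,8], [2,6,8], [4,6,7], [6,7,8]

Hence C_0 ≅ Z^9, C_1 ≅ Z^18, C_2 ≅ Z^10.

The boundary map ∂_1: C_1 → C_0 sends each edge [p,q] (with p < q) to q − p. For instance
  ∂[2,8] = [8] − [2].
The 9×18 boundary matrix has rank 7 and Smith normal form diag(1,1,1,1,1,1,1).

The boundary map ∂_2: C_2 → C_1 sends each 2-simplex [p,q,r] to [q,r] − [p,r] + [p,q]. For instance
  ∂[2,4,7] = [4,7] − [2,7] + [2,4],
  ∂[2,4,8] = [4,8] − [2,8] + [2,4].
As a 18×10 matrix over Z this has rank 10, with invariant factors (1,1,1,1,1,1,1,1,1,2).

Now H_k = ker ∂_k / im ∂_{k+1}, so:

  H_0: rank C_0 − rank ∂_1 = 9 − 7 = 2, and the invariant factors of ∂_1 are all 1, so H_0 ≅ Z^2.
  H_1: rank ker ∂_1 − rank ∂_2 = (18 − 7) − 10 = 1, and ∂_2 has invariant factor 2 > 1, so H_1 ≅ Z × Z/2.
  H_2: rank ker ∂_2 − rank ∂_3 = (10 − 10) − 0 = 0, and there is no ∂_3, so H_2 ≅ 0.

As a check, the Euler characteristic is 9 − 18 + 10 = 1, which agrees with 2 − 1 + 0 = 1.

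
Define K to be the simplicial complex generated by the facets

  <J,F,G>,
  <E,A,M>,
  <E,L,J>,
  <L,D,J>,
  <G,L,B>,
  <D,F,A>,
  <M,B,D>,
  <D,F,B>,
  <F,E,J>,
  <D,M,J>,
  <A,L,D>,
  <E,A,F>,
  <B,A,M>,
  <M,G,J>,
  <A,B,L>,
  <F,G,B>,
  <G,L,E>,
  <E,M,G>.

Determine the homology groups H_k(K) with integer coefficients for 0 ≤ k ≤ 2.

K has 9 vertices, 27 edges, 18 triangles.
rank ∂_0 = 0, rank ∂_1 = 8 ⇒ b_0 = 9 − 0 − 8 = 1; all invariant factors of ∂_1 are 1 so no torsion. So H_0 ≅ Z.
rank ∂_1 = 8, rank ∂_2 = 18 ⇒ b_1 = 27 − 8 − 18 = 1; ∂_2 has invariant factor(s) [2] giving torsion. So H_1 ≅ Z ⊕ Z_2.
rank ∂_2 = 18, rank ∂_3 = 0 ⇒ b_2 = 18 − 18 − 0 = 0. So H_2 ≅ 0.

H_0 = Z,  H_1 = Z ⊕ Z_2,  H_2 = 0.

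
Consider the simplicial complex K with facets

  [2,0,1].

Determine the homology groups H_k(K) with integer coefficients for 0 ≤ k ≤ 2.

Take the total order 0 < 1 < 2 on the vertex set. Then K (dimension 2) consists of the simplices:

  0-simplices (3): [0], [1], [2]
  1-simplices (3): [0,1], [0,2], [1,2]
  2-simplices (1): [0,1,2]

so the chain groups are C_0 ≅ Z^3, C_1 ≅ Z^3, C_2 ≅ Z^1.

Boundary ∂_1: C_1 → C_0 maps an edge to its endpoints' difference, ∂[p,q] = q − p. For instance
  ∂[0,1] = [1] − [0].
As a 3×3 matrix over Z this has rank 2, with invariant factors (1,1).

The boundary map ∂_2: C_2 → C_1 sends each 2-simplex [p,q,r] to [q,r] − [p,r] + [p,q]. For instance
  ∂[0,1,2] = [1,2] − [0,2] + [0,1].
The 3×1 boundary matrix has rank 1 and Smith normal form diag(1).

Now H_k = ker ∂_k / im ∂_{k+1}, so:

  H_0: rank C_0 − rank ∂_1 = 3 − 2 = 1, and the invariant factors of ∂_1 are all 1, so H_0 ≅ Z.
  H_1: rank ker ∂_1 − rank ∂_2 = (3 − 2) − 1 = 0, and the invariant factors of ∂_2 are all 1, so H_1 ≅ 0.
  H_2: rank ker ∂_2 − rank ∂_3 = (1 − 1) − 0 = 0, and there is no ∂_3, so H_2 ≅ 0.

As a check, the Euler characteristic is 3 − 3 + 1 = 1, which agrees with 1 − 0 + 0 = 1.
(K is a triangulation of the 2-simplex.)

H_0 = Z,  H_1 = 0,  H_2 = 0.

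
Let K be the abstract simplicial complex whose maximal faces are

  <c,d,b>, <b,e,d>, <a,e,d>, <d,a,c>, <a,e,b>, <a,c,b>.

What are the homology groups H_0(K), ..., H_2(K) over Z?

H_0 ≅ Z,  H_1 = 0,  H_2 ≅ Z.

K has 5 vertices, 9 edges, 6 triangles.
rank ∂_0 = 0, rank ∂_1 = 4 ⇒ b_0 = 5 − 0 − 4 = 1; all invariant factors of ∂_1 are 1 so no torsion. So H_0 = Z.
rank ∂_1 = 4, rank ∂_2 = 5 ⇒ b_1 = 9 − 4 − 5 = 0; all invariant factors of ∂_2 are 1 so no torsion. So H_1 = 0.
rank ∂_2 = 5, rank ∂_3 = 0 ⇒ b_2 = 6 − 5 − 0 = 1. So H_2 = Z.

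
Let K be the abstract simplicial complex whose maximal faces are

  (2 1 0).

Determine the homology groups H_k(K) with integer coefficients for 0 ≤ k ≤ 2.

Order the vertices as 0 < 1 < 2. Listing each simplex with vertices in this order, K has dimension 2 with simplices:

  0-simplices (3): [0], [1], [2]
  1-simplices (3): [0,1], [0,2], [1,2]
  2-simplices (1): [0,1,2]

so the chain groups are C_0 ≅ Z^3, C_1 ≅ Z^3, C_2 ≅ Z^1.

The boundary map ∂_1: C_1 → C_0 maps an edge to its endpoints' difference, ∂[p,q] = q − p.
The resulting 3×3 matrix has rank 2, and its Smith normal form has invariant factors (1,1).

Boundary ∂_2: C_2 → C_1 acts by ∂[p,q,r] = [q,r] − [p,r] + [p,q]. For instance
  ∂[0,1,2] = [1,2] − [0,2] + [0,1].
As a 3×1 matrix over Z this has rank 1, with invariant factors (1).

Computing H_k = (kernel of ∂_k) / (image of ∂_{k+1}):

  H_0: rank C_0 − rank ∂_1 = 3 − 2 = 1, and the invariant factors of ∂_1 are all 1, so H_0 ≅ Z.
  H_1: rank ker ∂_1 − rank ∂_2 = (3 − 2) − 1 = 0, and the invariant factors of ∂_2 are all 1, so H_1 ≅ 0.
  H_2: rank ker ∂_2 − rank ∂_3 = (1 − 1) − 0 = 0, and there is no ∂_3, so H_2 ≅ 0.

H_0 = Z,  H_1 = 0,  H_2 = 0.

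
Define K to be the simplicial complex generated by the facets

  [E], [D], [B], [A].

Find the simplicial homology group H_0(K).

Order the vertices as A < B < D < E. Listing each simplex with vertices in this order, K has dimension 0 with simplices:

  0-simplices (4): A, B, D, E

Hence C_0 ≅ Z^4.

Computing H_k = (kernel of ∂_k) / (image of ∂_{k+1}):

  H_0: rank C_0 − rank ∂_1 = 4 − 0 = 4, and there is no ∂_1, so H_0 = Z^4.

H_0 = Z^4.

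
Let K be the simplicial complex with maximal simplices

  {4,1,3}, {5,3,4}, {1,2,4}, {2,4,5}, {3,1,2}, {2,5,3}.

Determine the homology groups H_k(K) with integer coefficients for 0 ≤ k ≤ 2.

H_0 ≅ Z,  H_1 = 0,  H_2 ≅ Z.

We work with the vertex ordering 1 < 2 < 3 < 4 < 5. The simplices of K, each written with vertices in increasing order, are:

  0-simplices (5): [1], [2], [3], [4], [5]
  1-simplices (9): [1,2], [1,3], [1,4], [2,3], [2,4], [2,5], [3,4], [3,5], [4,5]
  2-simplices (6): [1,2,3], [1,2,4], [1,3,4], [2,3,5], [2,4,5], [3,4,5]

so the chain groups are C_0 ≅ Z^5, C_1 ≅ Z^9, C_2 ≅ Z^6.

Boundary ∂_1: C_1 → C_0 sends each edge [p,q] (with p < q) to q − p.
As a 5×9 matrix over Z this has rank 4, with invariant factors (1,1,1,1).

∂_2: C_2 → C_1 acts by ∂[p,q,r] = [q,r] − [p,r] + [p,q]. For instance
  ∂[2,4,5] = [4,5] − [2,5] + [2,4],
  ∂[3,4,5] = [4,5] − [3,5] + [3,4].
As a 9×6 matrix over Z this has rank 5, with invariant factors (1,1,1,1,1).

Computing H_k = (kernel of ∂_k) / (image of ∂_{k+1}):

  H_0: rank C_0 − rank ∂_1 = 5 − 4 = 1, and the invariant factors of ∂_1 are all 1, so H_0 ≅ Z.
  H_1: rank ker ∂_1 − rank ∂_2 = (9 − 4) − 5 = 0, and the invariant factors of ∂_2 are all 1, so H_1 ≅ 0.
  H_2: rank ker ∂_2 − rank ∂_3 = (6 − 5) − 0 = 1, and there is no ∂_3, so H_2 ≅ Z.

(K is a triangulation of the 2-sphere S^2.)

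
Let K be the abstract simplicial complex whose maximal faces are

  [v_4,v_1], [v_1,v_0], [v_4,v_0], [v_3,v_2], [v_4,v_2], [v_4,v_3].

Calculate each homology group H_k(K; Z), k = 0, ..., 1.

H_0 = Z,  H_1 = Z^2.

We work with the vertex ordering v_0 < v_1 < v_2 < v_3 < v_4. The simplices of K, each written with vertices in increasing order, are:

  0-simplices (5): [v_0], [v_1], [v_2], [v_3], [v_4]
  1-simplices (6): [v_0,v_1], [v_0,v_4], [v_1,v_4], [v_2,v_3], [v_2,v_4], [v_3,v_4]

so the chain groups are C_0 ≅ Z^5, C_1 ≅ Z^6.

∂_1: C_1 → C_0 sends each edge [p,q] (with p < q) to q − p. For instance
  ∂[v_2,v_4] = [v_4] − [v_2].
As a 5×6 matrix over Z this has rank 4, with invariant factors (1,1,1,1).

From H_k ≅ ker(∂_k) / im(∂_{k+1}) we obtain:

  H_0: rank C_0 − rank ∂_1 = 5 − 4 = 1, and the invariant factors of ∂_1 are all 1, so H_0 ≅ Z.
  H_1: rank ker ∂_1 − rank ∂_2 = (6 − 4) − 0 = 2, and there is no ∂_2, so H_1 ≅ Z^2.

As a check, the Euler characteristic is 5 − 6 = -1, which agrees with 1 − 2 = -1.
(K is a triangulation of a wedge of 2 circles.)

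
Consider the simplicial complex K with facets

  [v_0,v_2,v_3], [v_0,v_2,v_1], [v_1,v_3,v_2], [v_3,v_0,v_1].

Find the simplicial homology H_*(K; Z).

Fix the vertex order v_0 < v_1 < v_2 < v_3 and write every simplex with vertices in increasing order. Then dim K = 2 and the simplices of K are:

  0-simplices (4): [v_0], [v_1], [v_2], [v_3]
  1-simplices (6): [v_0,v_1], [v_0,v_2], [v_0,v_3], [v_1,v_2], [v_1,v_3], [v_2,v_3]
  2-simplices (4): [v_0,v_1,v_2], [v_0,v_1,v_3], [v_0,v_2,v_3], [v_1,v_2,v_3]

so the chain groups are C_0 ≅ Z^4, C_1 ≅ Z^6, C_2 ≅ Z^4.

The boundary map ∂_1: C_1 → C_0 maps an edge to its endpoints' difference, ∂[p,q] = q − p. For instance
  ∂[v_2,v_3] = [v_3] − [v_2].
This gives a 4×6 integer matrix of rank 3; reducing to Smith normal form yields diagonal entries (1,1,1).

∂_2: C_2 → C_1 maps a triangle to the signed sum of its edges. For instance
  ∂[v_0,v_1,v_2] = [v_1,v_2] − [v_0,v_2] + [v_0,v_1],
  ∂[v_0,v_2,v_3] = [v_2,v_3] − [v_0,v_3] + [v_0,v_2].
The resulting 6×4 matrix has rank 3, and its Smith normal form has invariant factors (1,1,1).

Computing H_k = (kernel of ∂_k) / (image of ∂_{k+1}):

  H_0: rank C_0 − rank ∂_1 = 4 − 3 = 1, and the invariant factors of ∂_1 are all 1, so H_0 ≅ Z.
  H_1: rank ker ∂_1 − rank ∂_2 = (6 − 3) − 3 = 0, and the invariant factors of ∂_2 are all 1, so H_1 ≅ 0.
  H_2: rank ker ∂_2 − rank ∂_3 = (4 − 3) − 0 = 1, and there is no ∂_3, so H_2 ≅ Z.

H_0 ≅ Z,  H_1 = 0,  H_2 ≅ Z.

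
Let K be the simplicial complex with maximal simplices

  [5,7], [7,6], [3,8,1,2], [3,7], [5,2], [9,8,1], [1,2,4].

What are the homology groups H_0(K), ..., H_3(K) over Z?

H_0 ≅ Z,  H_1 ≅ Z,  H_2 = 0,  H_3 = 0.

Order the vertices as 1 < 2 < 3 < 4 < 5 < 6 < 7 < 8 < 9. Listing each simplex with vertices in this order, K has dimension 3 with simplices:

  0-simplices (9): [1], [2], [3], [4], [5], [6], [7], [8], [9]
  1-simplices (14): [1,2], [1,3], [1,4], [1,8], [1,9], [2,3], [2,4], [2,5], [2,8], [3,7], [3,8], [5,7], [6,7], [8,9]
  2-simplices (6): [1,2,3], [1,2,4], [1,2,8], [1,3,8], [1,8,9], [2,3,8]
  3-simplices (1): [1,2,3,8]

so the chain groups are C_0 ≅ Z^9, C_1 ≅ Z^14, C_2 ≅ Z^6, C_3 ≅ Z^1.

Boundary ∂_1: C_1 → C_0 is given by ∂[p,q] = [q] − [p].
The resulting 9×14 matrix has rank 8, and its Smith normal form has invariant factors (1,1,1,1,1,1,1,1).

∂_2: C_2 → C_1 sends each 2-simplex [p,q,r] to [q,r] − [p,r] + [p,q]. For instance
  ∂[1,2,3] = [2,3] − [1,3] + [1,2],
  ∂[1,8,9] = [8,9] − [1,9] + [1,8].
The 14×6 boundary matrix has rank 5 and Smith normal form diag(1,1,1,1,1).

∂_3: C_3 → C_2 sends each 3-simplex σ to the alternating sum Σ_i (−1)^i (σ with its i-th vertex removed). For instance
  ∂[1,2,3,8] = [2,3,8] − [1,3,8] + [1,2,8] − [1,2,3].
As a 6×1 matrix over Z this has rank 1, with invariant factors (1).

Computing H_k = (kernel of ∂_k) / (image of ∂_{k+1}):

  H_0: rank C_0 − rank ∂_1 = 9 − 8 = 1, and the invariant factors of ∂_1 are all 1, so H_0 ≅ Z.
  H_1: rank ker ∂_1 − rank ∂_2 = (14 − 8) − 5 = 1, and the invariant factors of ∂_2 are all 1, so H_1 ≅ Z.
  H_2: rank ker ∂_2 − rank ∂_3 = (6 − 5) − 1 = 0, and the invariant factors of ∂_3 are all 1, so H_2 ≅ 0.
  H_3: rank ker ∂_3 − rank ∂_4 = (1 − 1) − 0 = 0, and there is no ∂_4, so H_3 ≅ 0.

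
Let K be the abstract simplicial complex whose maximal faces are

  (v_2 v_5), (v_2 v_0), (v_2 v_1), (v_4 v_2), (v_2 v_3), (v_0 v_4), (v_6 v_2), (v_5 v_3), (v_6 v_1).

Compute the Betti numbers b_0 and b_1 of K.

We work with the vertex ordering v_0 < v_1 < v_2 < v_3 < v_4 < v_5 < v_6. The simplices of K, each written with vertices in increasing order, are:

  0-simplices (7): [v_0], [v_1], [v_2], [v_3], [v_4], [v_5], [v_6]
  1-simplices (9): [v_0,v_2], [v_0,v_4], [v_1,v_2], [v_1,v_6], [v_2,v_3], [v_2,v_4], [v_2,v_5], [v_2,v_6], [v_3,v_5]

giving chain groups C_0 ≅ Z^7, C_1 ≅ Z^9.

∂_1: C_1 → C_0 sends each edge [p,q] (with p < q) to q − p. For instance
  ∂[v_1,v_6] = [v_6] − [v_1].
The resulting 7×9 matrix has rank 6, and its Smith normal form has invariant factors (1,1,1,1,1,1).

From H_k ≅ ker(∂_k) / im(∂_{k+1}) we obtain:

  H_0: rank C_0 − rank ∂_1 = 7 − 6 = 1, and the invariant factors of ∂_1 are all 1, so H_0 = Z.
  H_1: rank ker ∂_1 − rank ∂_2 = (9 − 6) − 0 = 3, and there is no ∂_2, so H_1 = Z^3.

As a check, the Euler characteristic is 7 − 9 = -2, which agrees with 1 − 3 = -2.

Hence the Betti numbers are b_0 = 1, b_1 = 3.

b_0 = 1, b_1 = 3.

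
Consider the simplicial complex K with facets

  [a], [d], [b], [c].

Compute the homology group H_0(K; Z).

We work with the vertex ordering a < b < c < d. The simplices of K, each written with vertices in increasing order, are:

  0-simplices (4): a, b, c, d

giving chain groups C_0 ≅ Z^4.

Now H_k = ker ∂_k / im ∂_{k+1}, so:

  H_0: rank C_0 − rank ∂_1 = 4 − 0 = 4, and there is no ∂_1, so H_0 = Z^4.

H_0 ≅ Z^4.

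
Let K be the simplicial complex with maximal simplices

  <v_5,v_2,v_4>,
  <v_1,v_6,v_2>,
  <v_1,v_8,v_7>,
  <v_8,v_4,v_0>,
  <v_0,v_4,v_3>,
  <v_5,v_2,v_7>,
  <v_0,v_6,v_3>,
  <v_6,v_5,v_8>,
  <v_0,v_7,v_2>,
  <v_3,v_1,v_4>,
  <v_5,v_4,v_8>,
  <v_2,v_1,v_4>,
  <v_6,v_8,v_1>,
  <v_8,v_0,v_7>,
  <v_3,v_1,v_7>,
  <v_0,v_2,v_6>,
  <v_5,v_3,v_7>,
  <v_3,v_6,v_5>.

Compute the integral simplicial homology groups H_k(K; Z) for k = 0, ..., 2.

H_0 = Z,  H_1 = Z^2,  H_2 = Z.

We work with the vertex ordering v_0 < v_1 < v_2 < v_3 < v_4 < v_5 < v_6 < v_7 < v_8. The simplices of K, each written with vertices in increasing order, are:

  0-simplices (9): [v_0], [v_1], [v_2], [v_3], [v_4], [v_5], [v_6], [v_7], [v_8]
  1-simplices (27): (27 of them)
  2-simplices (18): (18 of them)

so the chain groups are C_0 ≅ Z^9, C_1 ≅ Z^27, C_2 ≅ Z^18.

The boundary map ∂_1: C_1 → C_0 is given by ∂[p,q] = [q] − [p]. For instance
  ∂[v_1,v_8] = [v_8] − [v_1].
This gives a 9×27 integer matrix of rank 8; reducing to Smith normal form yields diagonal entries (1,1,1,1,1,1,1,1).

The boundary map ∂_2: C_2 → C_1 acts by ∂[p,q,r] = [q,r] − [p,r] + [p,q]. For instance
  ∂[v_0,v_7,v_8] = [v_7,v_8] − [v_0,v_8] + [v_0,v_7],
  ∂[v_3,v_5,v_6] = [v_5,v_6] − [v_3,v_6] + [v_3,v_5].
The resulting 27×18 matrix has rank 17, and its Smith normal form has invariant factors (1,1,1,1,1,1,1,1,1,1,1,1,1,1,1,1,1).

Computing H_k = (kernel of ∂_k) / (image of ∂_{k+1}):

  H_0: rank C_0 − rank ∂_1 = 9 − 8 = 1, and the invariant factors of ∂_1 are all 1, so H_0 = Z.
  H_1: rank ker ∂_1 − rank ∂_2 = (27 − 8) − 17 = 2, and the invariant factors of ∂_2 are all 1, so H_1 = Z^2.
  H_2: rank ker ∂_2 − rank ∂_3 = (18 − 17) − 0 = 1, and there is no ∂_3, so H_2 = Z.

As a check, the Euler characteristic is 9 − 27 + 18 = 0, which agrees with 1 − 2 + 1 = 0.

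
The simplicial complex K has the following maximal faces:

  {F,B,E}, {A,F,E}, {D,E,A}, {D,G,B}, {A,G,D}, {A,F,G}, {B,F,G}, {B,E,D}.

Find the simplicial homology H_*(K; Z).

H_0 = Z,  H_1 = 0,  H_2 = Z.

Order the vertices as A < B < D < E < F < G. Listing each simplex with vertices in this order, K has dimension 2 with simplices:

  0-simplices (6): A, B, D, E, F, G
  1-simplices (12): AD, AE, AF, AG, BD, BE, BF, BG, DE, DG, EF, FG
  2-simplices (8): ADE, ADG, AEF, AFG, BDE, BDG, BEF, BFG

so the chain groups are C_0 ≅ Z^6, C_1 ≅ Z^12, C_2 ≅ Z^8.

The boundary map ∂_1: C_1 → C_0 is given by ∂[p,q] = [q] − [p]. For instance
  ∂BD = D − B.
This gives a 6×12 integer matrix of rank 5; reducing to Smith normal form yields diagonal entries (1,1,1,1,1).

∂_2: C_2 → C_1 sends each 2-simplex [p,q,r] to [q,r] − [p,r] + [p,q]. For instance
  ∂BDG = DG − BG + BD,
  ∂ADE = DE − AE + AD.
The 12×8 boundary matrix has rank 7 and Smith normal form diag(1,1,1,1,1,1,1).

Computing H_k = (kernel of ∂_k) / (image of ∂_{k+1}):

  H_0: rank C_0 − rank ∂_1 = 6 − 5 = 1, and the invariant factors of ∂_1 are all 1, so H_0 = Z.
  H_1: rank ker ∂_1 − rank ∂_2 = (12 − 5) − 7 = 0, and the invariant factors of ∂_2 are all 1, so H_1 = 0.
  H_2: rank ker ∂_2 − rank ∂_3 = (8 − 7) − 0 = 1, and there is no ∂_3, so H_2 = Z.

As a check, the Euler characteristic is 6 − 12 + 8 = 2, which agrees with 1 − 0 + 1 = 2.
(K is a triangulation of the 2-sphere S^2.)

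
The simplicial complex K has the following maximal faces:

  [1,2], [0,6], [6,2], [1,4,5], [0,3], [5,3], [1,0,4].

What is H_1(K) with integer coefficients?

Take the total order 0 < 1 < 2 < 3 < 4 < 5 < 6 on the vertex set. Then K (dimension 2) consists of the simplices:

  0-simplices (7): [0], [1], [2], [3], [4], [5], [6]
  1-simplices (10): [0,1], [0,3], [0,4], [0,6], [1,2], [1,4], [1,5], [2,6], [3,5], [4,5]
  2-simplices (2): [0,1,4], [1,4,5]

Hence C_0 ≅ Z^7, C_1 ≅ Z^10, C_2 ≅ Z^2.

The boundary map ∂_1: C_1 → C_0 maps an edge to its endpoints' difference, ∂[p,q] = q − p.
The 7×10 boundary matrix has rank 6 and Smith normal form diag(1,1,1,1,1,1).

The boundary map ∂_2: C_2 → C_1 maps a triangle to the signed sum of its edges. For instance
  ∂[0,1,4] = [1,4] − [0,4] + [0,1],
  ∂[1,4,5] = [4,5] − [1,5] + [1,4].
As a 10×2 matrix over Z this has rank 2, with invariant factors (1,1).

Now H_k = ker ∂_k / im ∂_{k+1}, so:

  H_1: rank ker ∂_1 − rank ∂_2 = (10 − 6) − 2 = 2, and the invariant factors of ∂_2 are all 1, so H_1 = Z^2.

H_1 = Z^2.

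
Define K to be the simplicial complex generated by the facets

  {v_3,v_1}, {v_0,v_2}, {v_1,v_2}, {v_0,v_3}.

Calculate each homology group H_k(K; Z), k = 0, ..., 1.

H_0 = Z,  H_1 = Z.

Fix the vertex order v_0 < v_1 < v_2 < v_3 and write every simplex with vertices in increasing order. Then dim K = 1 and the simplices of K are:

  0-simplices (4): [v_0], [v_1], [v_2], [v_3]
  1-simplices (4): [v_0,v_2], [v_0,v_3], [v_1,v_2], [v_1,v_3]

giving chain groups C_0 ≅ Z^4, C_1 ≅ Z^4.

Boundary ∂_1: C_1 → C_0 is given by ∂[p,q] = [q] − [p]. For instance
  ∂[v_1,v_3] = [v_3] − [v_1].
As a 4×4 matrix over Z this has rank 3, with invariant factors (1,1,1).

Now H_k = ker ∂_k / im ∂_{k+1}, so:

  H_0: rank C_0 − rank ∂_1 = 4 − 3 = 1, and the invariant factors of ∂_1 are all 1, so H_0 = Z.
  H_1: rank ker ∂_1 − rank ∂_2 = (4 − 3) − 0 = 1, and there is no ∂_2, so H_1 = Z.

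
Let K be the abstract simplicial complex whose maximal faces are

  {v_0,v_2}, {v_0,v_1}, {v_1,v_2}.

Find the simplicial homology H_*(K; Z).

H_0 ≅ Z,  H_1 ≅ Z.

Take the total order v_0 < v_1 < v_2 on the vertex set. Then K (dimension 1) consists of the simplices:

  0-simplices (3): [v_0], [v_1], [v_2]
  1-simplices (3): [v_0,v_1], [v_0,v_2], [v_1,v_2]

so the chain groups are C_0 ≅ Z^3, C_1 ≅ Z^3.

The boundary map ∂_1: C_1 → C_0 is given by ∂[p,q] = [q] − [p]. For instance
  ∂[v_0,v_1] = [v_1] − [v_0].
The resulting 3×3 matrix has rank 2, and its Smith normal form has invariant factors (1,1).

Reading off H_k = ker ∂_k / im ∂_{k+1}:

  H_0: rank C_0 − rank ∂_1 = 3 − 2 = 1, and the invariant factors of ∂_1 are all 1, so H_0 = Z.
  H_1: rank ker ∂_1 − rank ∂_2 = (3 − 2) − 0 = 1, and there is no ∂_2, so H_1 = Z.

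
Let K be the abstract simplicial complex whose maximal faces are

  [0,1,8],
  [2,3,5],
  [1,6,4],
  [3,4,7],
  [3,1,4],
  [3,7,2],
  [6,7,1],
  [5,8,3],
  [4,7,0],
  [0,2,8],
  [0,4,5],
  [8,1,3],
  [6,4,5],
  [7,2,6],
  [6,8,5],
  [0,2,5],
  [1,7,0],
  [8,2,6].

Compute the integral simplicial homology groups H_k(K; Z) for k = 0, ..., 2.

H_0 = Z,  H_1 = Z ⊕ Z/2,  H_2 = 0.

Order the vertices as 0 < 1 < 2 < 3 < 4 < 5 < 6 < 7 < 8. Listing each simplex with vertices in this order, K has dimension 2 with simplices:

  0-simplices (9): [0], [1], [2], [3], [4], [5], [6], [7], [8]
  1-simplices (27): (27 of them)
  2-simplices (18): [0,1,7], [0,1,8], [0,2,5], [0,2,8], [0,4,5], [0,4,7], [1,3,4], [1,3,8], [1,4,6], [1,6,7], [2,3,5], [2,3,7], [2,6,7], [2,6,8], [3,4,7], [3,5,8], [4,5,6], [5,6,8]

so the chain groups are C_0 ≅ Z^9, C_1 ≅ Z^27, C_2 ≅ Z^18.

Boundary ∂_1: C_1 → C_0 maps an edge to its endpoints' difference, ∂[p,q] = q − p. For instance
  ∂[2,6] = [6] − [2].
The 9×27 boundary matrix has rank 8 and Smith normal form diag(1,1,1,1,1,1,1,1).

Boundary ∂_2: C_2 → C_1 sends each 2-simplex [p,q,r] to [q,r] − [p,r] + [p,q]. For instance
  ∂[5,6,8] = [6,8] − [5,8] + [5,6],
  ∂[0,2,5] = [2,5] − [0,5] + [0,2].
The 27×18 boundary matrix has rank 18 and Smith normal form diag(1,1,1,1,1,1,1,1,1,1,1,1,1,1,1,1,1,2).

Now H_k = ker ∂_k / im ∂_{k+1}, so:

  H_0: rank C_0 − rank ∂_1 = 9 − 8 = 1, and the invariant factors of ∂_1 are all 1, so H_0 = Z.
  H_1: rank ker ∂_1 − rank ∂_2 = (27 − 8) − 18 = 1, and ∂_2 has invariant factor 2 > 1, so H_1 = Z ⊕ Z/2.
  H_2: rank ker ∂_2 − rank ∂_3 = (18 − 18) − 0 = 0, and there is no ∂_3, so H_2 = 0.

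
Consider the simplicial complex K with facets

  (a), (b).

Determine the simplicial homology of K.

H_0 ≅ Z^2.

Order the vertices as a < b. Listing each simplex with vertices in this order, K has dimension 0 with simplices:

  0-simplices (2): a, b

so the chain groups are C_0 ≅ Z^2.

From H_k ≅ ker(∂_k) / im(∂_{k+1}) we obtain:

  H_0: rank C_0 − rank ∂_1 = 2 − 0 = 2, and there is no ∂_1, so H_0 = Z^2.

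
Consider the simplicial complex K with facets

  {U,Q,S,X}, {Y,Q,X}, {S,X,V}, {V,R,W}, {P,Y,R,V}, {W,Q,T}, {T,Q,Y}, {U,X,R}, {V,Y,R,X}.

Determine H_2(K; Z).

K has 10 vertices, 24 edges, 17 triangles, 3 3-simplices.
rank ∂_2 = 14, rank ∂_3 = 3 ⇒ b_2 = 17 − 14 − 3 = 0; all invariant factors of ∂_3 are 1 so no torsion. So H_2 ≅ 0.

H_2 ≅ 0.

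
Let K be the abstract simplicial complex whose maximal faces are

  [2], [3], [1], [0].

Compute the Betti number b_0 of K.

K has 4 vertices.
rank ∂_0 = 0, rank ∂_1 = 0 ⇒ b_0 = 4 − 0 − 0 = 4. So H_0 ≅ Z^4.

b_0 = 4.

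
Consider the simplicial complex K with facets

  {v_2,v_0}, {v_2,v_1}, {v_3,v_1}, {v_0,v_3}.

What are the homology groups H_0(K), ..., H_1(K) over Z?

Fix the vertex order v_0 < v_1 < v_2 < v_3 and write every simplex with vertices in increasing order. Then dim K = 1 and the simplices of K are:

  0-simplices (4): [v_0], [v_1], [v_2], [v_3]
  1-simplices (4): [v_0,v_2], [v_0,v_3], [v_1,v_2], [v_1,v_3]

so the chain groups are C_0 ≅ Z^4, C_1 ≅ Z^4.

Boundary ∂_1: C_1 → C_0 is given by ∂[p,q] = [q] − [p].
As a 4×4 matrix over Z this has rank 3, with invariant factors (1,1,1).

Reading off H_k = ker ∂_k / im ∂_{k+1}:

  H_0: rank C_0 − rank ∂_1 = 4 − 3 = 1, and the invariant factors of ∂_1 are all 1, so H_0 ≅ Z.
  H_1: rank ker ∂_1 − rank ∂_2 = (4 − 3) − 0 = 1, and there is no ∂_2, so H_1 ≅ Z.

H_0 = Z,  H_1 = Z.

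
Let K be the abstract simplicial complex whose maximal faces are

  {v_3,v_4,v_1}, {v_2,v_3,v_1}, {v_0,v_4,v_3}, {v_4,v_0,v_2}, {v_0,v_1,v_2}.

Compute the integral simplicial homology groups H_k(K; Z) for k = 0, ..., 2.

H_0 ≅ Z,  H_1 ≅ Z,  H_2 = 0.

K has 5 vertices, 10 edges, 5 triangles.
rank ∂_0 = 0, rank ∂_1 = 4 ⇒ b_0 = 5 − 0 − 4 = 1; all invariant factors of ∂_1 are 1 so no torsion. So H_0 ≅ Z.
rank ∂_1 = 4, rank ∂_2 = 5 ⇒ b_1 = 10 − 4 − 5 = 1; all invariant factors of ∂_2 are 1 so no torsion. So H_1 ≅ Z.
rank ∂_2 = 5, rank ∂_3 = 0 ⇒ b_2 = 5 − 5 − 0 = 0. So H_2 ≅ 0.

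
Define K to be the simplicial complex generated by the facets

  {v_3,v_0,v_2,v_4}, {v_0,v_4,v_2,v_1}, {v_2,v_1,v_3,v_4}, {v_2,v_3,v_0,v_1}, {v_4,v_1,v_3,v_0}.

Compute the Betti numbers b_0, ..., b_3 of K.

Fix the vertex order v_0 < v_1 < v_2 < v_3 < v_4 and write every simplex with vertices in increasing order. Then dim K = 3 and the simplices of K are:

  0-simplices (5): [v_0], [v_1], [v_2], [v_3], [v_4]
  1-simplices (10): [v_0,v_1], [v_0,v_2], [v_0,v_3], [v_0,v_4], [v_1,v_2], [v_1,v_3], [v_1,v_4], [v_2,v_3], [v_2,v_4], [v_3,v_4]
  2-simplices (10): [v_0,v_1,v_2], [v_0,v_1,v_3], [v_0,v_1,v_4], [v_0,v_2,v_3], [v_0,v_2,v_4], [v_0,v_3,v_4], [v_1,v_2,v_3], [v_1,v_2,v_4], [v_1,v_3,v_4], [v_2,v_3,v_4]
  3-simplices (5): [v_0,v_1,v_2,v_3], [v_0,v_1,v_2,v_4], [v_0,v_1,v_3,v_4], [v_0,v_2,v_3,v_4], [v_1,v_2,v_3,v_4]

Hence C_0 ≅ Z^5, C_1 ≅ Z^10, C_2 ≅ Z^10, C_3 ≅ Z^5.

Boundary ∂_1: C_1 → C_0 sends each edge [p,q] (with p < q) to q − p. For instance
  ∂[v_0,v_4] = [v_4] − [v_0].
As a 5×10 matrix over Z this has rank 4, with invariant factors (1,1,1,1).

∂_2: C_2 → C_1 sends each 2-simplex [p,q,r] to [q,r] − [p,r] + [p,q]. For instance
  ∂[v_0,v_1,v_4] = [v_1,v_4] − [v_0,v_4] + [v_0,v_1],
  ∂[v_2,v_3,v_4] = [v_3,v_4] − [v_2,v_4] + [v_2,v_3].
As a 10×10 matrix over Z this has rank 6, with invariant factors (1,1,1,1,1,1).

Boundary ∂_3: C_3 → C_2 sends each 3-simplex σ to the alternating sum Σ_i (−1)^i (σ with its i-th vertex removed). For instance
  ∂[v_1,v_2,v_3,v_4] = [v_2,v_3,v_4] − [v_1,v_3,v_4] + [v_1,v_2,v_4] − [v_1,v_2,v_3],
  ∂[v_0,v_2,v_3,v_4] = [v_2,v_3,v_4] − [v_0,v_3,v_4] + [v_0,v_2,v_4] − [v_0,v_2,v_3].
The 10×5 boundary matrix has rank 4 and Smith normal form diag(1,1,1,1).

Computing H_k = (kernel of ∂_k) / (image of ∂_{k+1}):

  H_0: rank C_0 − rank ∂_1 = 5 − 4 = 1, and the invariant factors of ∂_1 are all 1, so H_0 = Z.
  H_1: rank ker ∂_1 − rank ∂_2 = (10 − 4) − 6 = 0, and the invariant factors of ∂_2 are all 1, so H_1 = 0.
  H_2: rank ker ∂_2 − rank ∂_3 = (10 − 6) − 4 = 0, and the invariant factors of ∂_3 are all 1, so H_2 = 0.
  H_3: rank ker ∂_3 − rank ∂_4 = (5 − 4) − 0 = 1, and there is no ∂_4, so H_3 = Z.

As a check, the Euler characteristic is 5 − 10 + 10 − 5 = 0, which agrees with 1 − 0 + 0 − 1 = 0.

Hence the Betti numbers are b_0 = 1, b_1 = 0, b_2 = 0, b_3 = 1.

b_0 = 1, b_1 = 0, b_2 = 0, b_3 = 1.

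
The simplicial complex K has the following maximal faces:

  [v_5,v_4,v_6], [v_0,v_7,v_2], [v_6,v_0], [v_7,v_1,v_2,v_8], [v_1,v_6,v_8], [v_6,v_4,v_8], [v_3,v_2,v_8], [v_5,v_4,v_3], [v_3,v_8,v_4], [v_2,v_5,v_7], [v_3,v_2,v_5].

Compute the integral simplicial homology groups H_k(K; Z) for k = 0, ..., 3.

K has 9 vertices, 21 edges, 13 triangles, 1 3-simplex.
rank ∂_0 = 0, rank ∂_1 = 8 ⇒ b_0 = 9 − 0 − 8 = 1; all invariant factors of ∂_1 are 1 so no torsion. So H_0 = Z.
rank ∂_1 = 8, rank ∂_2 = 12 ⇒ b_1 = 21 − 8 − 12 = 1; all invariant factors of ∂_2 are 1 so no torsion. So H_1 = Z.
rank ∂_2 = 12, rank ∂_3 = 1 ⇒ b_2 = 13 − 12 − 1 = 0; all invariant factors of ∂_3 are 1 so no torsion. So H_2 = 0.
rank ∂_3 = 1, rank ∂_4 = 0 ⇒ b_3 = 1 − 1 − 0 = 0. So H_3 = 0.

H_0 = Z,  H_1 = Z,  H_2 = 0,  H_3 = 0.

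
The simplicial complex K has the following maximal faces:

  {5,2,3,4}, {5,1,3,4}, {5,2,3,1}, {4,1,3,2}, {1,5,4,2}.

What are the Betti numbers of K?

b_0 = 1, b_1 = 0, b_2 = 0, b_3 = 1.

Fix the vertex order 1 < 2 < 3 < 4 < 5 and write every simplex with vertices in increasing order. Then dim K = 3 and the simplices of K are:

  0-simplices (5): [1], [2], [3], [4], [5]
  1-simplices (10): [1,2], [1,3], [1,4], [1,5], [2,3], [2,4], [2,5], [3,4], [3,5], [4,5]
  2-simplices (10): [1,2,3], [1,2,4], [1,2,5], [1,3,4], [1,3,5], [1,4,5], [2,3,4], [2,3,5], [2,4,5], [3,4,5]
  3-simplices (5): [1,2,3,4], [1,2,3,5], [1,2,4,5], [1,3,4,5], [2,3,4,5]

giving chain groups C_0 ≅ Z^5, C_1 ≅ Z^10, C_2 ≅ Z^10, C_3 ≅ Z^5.

Boundary ∂_1: C_1 → C_0 sends each edge [p,q] (with p < q) to q − p.
The 5×10 boundary matrix has rank 4 and Smith normal form diag(1,1,1,1).

Boundary ∂_2: C_2 → C_1 sends each 2-simplex [p,q,r] to [q,r] − [p,r] + [p,q]. For instance
  ∂[2,3,4] = [3,4] − [2,4] + [2,3],
  ∂[1,2,3] = [2,3] − [1,3] + [1,2].
As a 10×10 matrix over Z this has rank 6, with invariant factors (1,1,1,1,1,1).

The boundary map ∂_3: C_3 → C_2 sends each 3-simplex σ to the alternating sum Σ_i (−1)^i (σ with its i-th vertex removed). For instance
  ∂[2,3,4,5] = [3,4,5] − [2,4,5] + [2,3,5] − [2,3,4],
  ∂[1,2,3,5] = [2,3,5] − [1,3,5] + [1,2,5] − [1,2,3].
As a 10×5 matrix over Z this has rank 4, with invariant factors (1,1,1,1).

Computing H_k = (kernel of ∂_k) / (image of ∂_{k+1}):

  H_0: rank C_0 − rank ∂_1 = 5 − 4 = 1, and the invariant factors of ∂_1 are all 1, so H_0 = Z.
  H_1: rank ker ∂_1 − rank ∂_2 = (10 − 4) − 6 = 0, and the invariant factors of ∂_2 are all 1, so H_1 = 0.
  H_2: rank ker ∂_2 − rank ∂_3 = (10 − 6) − 4 = 0, and the invariant factors of ∂_3 are all 1, so H_2 = 0.
  H_3: rank ker ∂_3 − rank ∂_4 = (5 − 4) − 0 = 1, and there is no ∂_4, so H_3 = Z.

Hence the Betti numbers are b_0 = 1, b_1 = 0, b_2 = 0, b_3 = 1.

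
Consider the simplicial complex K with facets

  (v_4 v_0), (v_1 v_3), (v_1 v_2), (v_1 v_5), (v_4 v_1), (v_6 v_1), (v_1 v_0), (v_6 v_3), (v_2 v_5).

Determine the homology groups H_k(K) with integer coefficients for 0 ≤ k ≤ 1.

K has 7 vertices, 9 edges.
rank ∂_0 = 0, rank ∂_1 = 6 ⇒ b_0 = 7 − 0 − 6 = 1; all invariant factors of ∂_1 are 1 so no torsion. So H_0 ≅ Z.
rank ∂_1 = 6, rank ∂_2 = 0 ⇒ b_1 = 9 − 6 − 0 = 3. So H_1 ≅ Z^3.

H_0 = Z,  H_1 = Z^3.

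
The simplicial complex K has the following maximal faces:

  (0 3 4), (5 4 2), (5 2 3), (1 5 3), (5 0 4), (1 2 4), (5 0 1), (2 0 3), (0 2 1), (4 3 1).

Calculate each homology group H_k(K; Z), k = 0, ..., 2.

Order the vertices as 0 < 1 < 2 < 3 < 4 < 5. Listing each simplex with vertices in this order, K has dimension 2 with simplices:

  0-simplices (6): [0], [1], [2], [3], [4], [5]
  1-simplices (15): [0,1], [0,2], [0,3], [0,4], [0,5], [1,2], [1,3], [1,4], [1,5], [2,3], [2,4], [2,5], [3,4], [3,5], [4,5]
  2-simplices (10): [0,1,2], [0,1,5], [0,2,3], [0,3,4], [0,4,5], [1,2,4], [1,3,4], [1,3,5], [2,3,5], [2,4,5]

giving chain groups C_0 ≅ Z^6, C_1 ≅ Z^15, C_2 ≅ Z^10.

The boundary map ∂_1: C_1 → C_0 maps an edge to its endpoints' difference, ∂[p,q] = q − p.
As a 6×15 matrix over Z this has rank 5, with invariant factors (1,1,1,1,1).

Boundary ∂_2: C_2 → C_1 sends each 2-simplex [p,q,r] to [q,r] − [p,r] + [p,q]. For instance
  ∂[1,3,4] = [3,4] − [1,4] + [1,3],
  ∂[1,2,4] = [2,4] − [1,4] + [1,2].
This gives a 15×10 integer matrix of rank 10; reducing to Smith normal form yields diagonal entries (1,1,1,1,1,1,1,1,1,2).

From H_k ≅ ker(∂_k) / im(∂_{k+1}) we obtain:

  H_0: rank C_0 − rank ∂_1 = 6 − 5 = 1, and the invariant factors of ∂_1 are all 1, so H_0 = Z.
  H_1: rank ker ∂_1 − rank ∂_2 = (15 − 5) − 10 = 0, and ∂_2 has invariant factor 2 > 1, so H_1 = Z_2.
  H_2: rank ker ∂_2 − rank ∂_3 = (10 − 10) − 0 = 0, and there is no ∂_3, so H_2 = 0.

H_0 ≅ Z,  H_1 ≅ Z_2,  H_2 = 0.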